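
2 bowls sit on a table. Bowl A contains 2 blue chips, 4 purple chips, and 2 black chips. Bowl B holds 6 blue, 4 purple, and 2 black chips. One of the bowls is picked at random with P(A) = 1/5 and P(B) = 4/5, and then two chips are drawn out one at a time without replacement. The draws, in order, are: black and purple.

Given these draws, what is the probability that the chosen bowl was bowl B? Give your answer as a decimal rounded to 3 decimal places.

Under each hypothesis, the probability of the observed sequence is: P(data | bowl A) = (2/8)(4/7) = 0.14286; P(data | bowl B) = (2/12)(4/11) = 0.060606.
Multiplying each by its prior: 1/5 · 0.14286 = 0.028571, 4/5 · 0.060606 = 0.048485; with total 0.077056.
By Bayes' rule, P(bowl B | data) = (0.048485) / (0.077056) = 0.62921.

0.629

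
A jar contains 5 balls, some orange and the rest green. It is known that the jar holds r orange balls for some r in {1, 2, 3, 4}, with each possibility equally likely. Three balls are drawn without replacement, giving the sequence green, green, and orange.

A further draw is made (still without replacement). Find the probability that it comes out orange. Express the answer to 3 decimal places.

0.400

For each hypothesis, P(data | H) works out to: P(data | r = 1) = (4/5)(3/4)(1/3) = 1/5; P(data | r = 2) = (3/5)(2/4)(2/3) = 1/5; P(data | r = 3) = (2/5)(1/4)(3/3) = 1/10; P(data | r = 4) = (1/5)(0/4) = 0.
The prior-weighted likelihoods are 1/4 · 1/5 = 1/20, 1/4 · 1/5 = 1/20, 1/4 · 1/10 = 1/40, 1/4 · 0 = 0; summing to 1/8.
The posterior is then P(r = 1 | data) = 2/5, P(r = 2 | data) = 2/5, P(r = 3 | data) = 1/5, P(r = 4 | data) = 0.
The predictive probability is P(orange next | data) = (0)(2/5) + (1/2)(2/5) + (1)(1/5) = 2/5.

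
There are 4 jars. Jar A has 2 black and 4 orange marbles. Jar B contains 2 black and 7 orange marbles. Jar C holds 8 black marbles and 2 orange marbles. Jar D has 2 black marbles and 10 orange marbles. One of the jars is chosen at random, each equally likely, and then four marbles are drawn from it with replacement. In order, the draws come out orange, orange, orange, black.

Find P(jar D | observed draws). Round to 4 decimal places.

Compute the likelihood of the observed sequence for each case: P(data | jar A) = (4/6)(4/6)(4/6)(2/6) = 0.098765; P(data | jar B) = (7/9)(7/9)(7/9)(2/9) = 0.10456; P(data | jar C) = (2/10)(2/10)(2/10)(8/10) = 0.0064; P(data | jar D) = (10/12)(10/12)(10/12)(2/12) = 0.096451.
The prior-weighted likelihoods are 1/4 · 0.098765 = 0.024691, 1/4 · 0.10456 = 0.026139, 1/4 · 0.0064 = 0.0016, 1/4 · 0.096451 = 0.024113; these sum to 0.076543.
So P(jar D | data) = (0.024113) / (0.076543) = 0.31502.

0.3150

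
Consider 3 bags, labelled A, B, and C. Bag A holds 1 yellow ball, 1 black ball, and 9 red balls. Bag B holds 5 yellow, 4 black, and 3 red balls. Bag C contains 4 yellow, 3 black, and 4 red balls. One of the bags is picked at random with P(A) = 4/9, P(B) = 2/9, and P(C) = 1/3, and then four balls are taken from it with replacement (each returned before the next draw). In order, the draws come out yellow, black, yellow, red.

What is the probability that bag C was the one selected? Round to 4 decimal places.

Under each hypothesis, the probability of the observed sequence is: P(data | bag A) = (1/11)(1/11)(1/11)(9/11) = 0.00061471; P(data | bag B) = (5/12)(4/12)(5/12)(3/12) = 0.014468; P(data | bag C) = (4/11)(3/11)(4/11)(4/11) = 0.013114.
Multiplying each by its prior: 4/9 · 0.00061471 = 0.00027321, 2/9 · 0.014468 = 0.003215, 1/3 · 0.013114 = 0.0043713; with total 0.0078595.
So P(bag C | data) = (0.0043713) / (0.0078595) = 0.55618.

0.5562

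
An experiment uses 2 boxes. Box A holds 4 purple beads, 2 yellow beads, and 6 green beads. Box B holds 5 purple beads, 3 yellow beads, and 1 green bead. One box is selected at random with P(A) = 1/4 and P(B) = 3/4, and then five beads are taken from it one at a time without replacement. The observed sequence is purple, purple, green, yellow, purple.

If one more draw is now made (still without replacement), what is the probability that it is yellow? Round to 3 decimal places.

Compute the likelihood of the observed sequence for each case: P(data | box A) = (4/12)(3/11)(6/10)(2/9)(2/8) = 0.0030303; P(data | box B) = (5/9)(4/8)(1/7)(3/6)(3/5) = 0.011905.
Multiplying each by its prior: 1/4 · 0.0030303 = 0.00075758, 3/4 · 0.011905 = 0.0089286; summing to 0.0096861.
Dividing through by the total gives posterior P(box A | data) = 0.078212, P(box B | data) = 0.92179.
Averaging over the posterior, P(yellow next | data) = (1/7)(0.078212) + (1/2)(0.92179) = 0.47207.

0.472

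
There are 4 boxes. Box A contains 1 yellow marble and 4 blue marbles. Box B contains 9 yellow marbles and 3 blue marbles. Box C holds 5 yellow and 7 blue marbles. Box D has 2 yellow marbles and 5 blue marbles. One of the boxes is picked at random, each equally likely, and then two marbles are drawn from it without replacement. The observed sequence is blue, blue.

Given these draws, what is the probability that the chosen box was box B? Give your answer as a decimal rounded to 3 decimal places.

0.032

The likelihood of the observed sequence under each hypothesis: P(data | box A) = (4/5)(3/4) = 0.6; P(data | box B) = (3/12)(2/11) = 0.045455; P(data | box C) = (7/12)(6/11) = 0.31818; P(data | box D) = (5/7)(4/6) = 0.47619.
The prior-weighted likelihoods are 1/4 · 0.6 = 0.15, 1/4 · 0.045455 = 0.011364, 1/4 · 0.31818 = 0.079545, 1/4 · 0.47619 = 0.11905; with total 0.35996.
Therefore the posterior P(box B | data) = (0.011364) / (0.35996) = 0.031569.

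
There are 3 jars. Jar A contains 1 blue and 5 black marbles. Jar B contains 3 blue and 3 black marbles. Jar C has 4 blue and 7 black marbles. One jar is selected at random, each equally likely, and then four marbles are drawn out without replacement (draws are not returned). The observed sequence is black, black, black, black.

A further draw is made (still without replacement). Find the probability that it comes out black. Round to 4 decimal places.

0.4828

Compute the likelihood of the observed sequence for each case: P(data | jar A) = (5/6)(4/5)(3/4)(2/3) = 1/3; P(data | jar B) = (3/6)(2/5)(1/4)(0/3) = 0; P(data | jar C) = (7/11)(6/10)(5/9)(4/8) = 7/66.
Multiplying each by its prior: 1/3 · 1/3 = 1/9, 1/3 · 0 = 0, 1/3 · 7/66 = 7/198; with total 29/198.
Normalising, the posterior is P(jar A | data) = 22/29, P(jar B | data) = 0, P(jar C | data) = 7/29.
The predictive probability is P(black next | data) = (1/2)(22/29) + (3/7)(7/29) = 14/29.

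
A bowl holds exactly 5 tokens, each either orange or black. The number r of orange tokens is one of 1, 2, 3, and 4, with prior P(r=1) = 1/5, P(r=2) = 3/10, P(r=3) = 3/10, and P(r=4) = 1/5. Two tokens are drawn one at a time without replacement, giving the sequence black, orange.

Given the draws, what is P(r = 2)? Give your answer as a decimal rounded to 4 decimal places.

Under each hypothesis, the probability of the observed sequence is: P(data | r = 1) = (4/5)(1/4) = 1/5; P(data | r = 2) = (3/5)(2/4) = 3/10; P(data | r = 3) = (2/5)(3/4) = 3/10; P(data | r = 4) = (1/5)(4/4) = 1/5.
Multiplying each by its prior: 1/5 · 1/5 = 1/25, 3/10 · 3/10 = 9/100, 3/10 · 3/10 = 9/100, 1/5 · 1/5 = 1/25; with total 13/50.
By Bayes' rule, P(r = 2 | data) = (9/100) / (13/50) = 9/26.

0.3462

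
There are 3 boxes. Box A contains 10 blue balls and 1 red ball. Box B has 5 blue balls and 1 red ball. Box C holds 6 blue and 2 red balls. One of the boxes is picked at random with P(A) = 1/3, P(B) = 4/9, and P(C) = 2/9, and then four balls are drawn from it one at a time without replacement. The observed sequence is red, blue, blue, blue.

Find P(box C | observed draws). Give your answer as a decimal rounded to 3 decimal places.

Compute the likelihood of the observed sequence for each case: P(data | box A) = (1/11)(10/10)(9/9)(8/8) = 0.090909; P(data | box B) = (1/6)(5/5)(4/4)(3/3) = 0.16667; P(data | box C) = (2/8)(6/7)(5/6)(4/5) = 0.14286.
Multiplying each by its prior: 1/3 · 0.090909 = 0.030303, 4/9 · 0.16667 = 0.074074, 2/9 · 0.14286 = 0.031746; summing to 0.13612.
So P(box C | data) = (0.031746) / (0.13612) = 0.23322.

0.233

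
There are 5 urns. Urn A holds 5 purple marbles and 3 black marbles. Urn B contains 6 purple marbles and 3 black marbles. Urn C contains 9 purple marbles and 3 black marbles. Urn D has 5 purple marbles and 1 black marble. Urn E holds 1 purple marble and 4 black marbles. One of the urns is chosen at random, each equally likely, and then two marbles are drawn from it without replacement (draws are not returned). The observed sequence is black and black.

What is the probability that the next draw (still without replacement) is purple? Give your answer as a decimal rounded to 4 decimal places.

0.4805

The likelihood of the observed sequence under each hypothesis: P(data | urn A) = (3/8)(2/7) = 0.10714; P(data | urn B) = (3/9)(2/8) = 0.083333; P(data | urn C) = (3/12)(2/11) = 0.045455; P(data | urn D) = (1/6)(0/5) = 0; P(data | urn E) = (4/5)(3/4) = 0.6.
Weighting by the prior gives 1/5 · 0.10714 = 0.021429, 1/5 · 0.083333 = 0.016667, 1/5 · 0.045455 = 0.0090909, 1/5 · 0 = 0, 1/5 · 0.6 = 0.12; summing to 0.16719.
Dividing through by the total gives posterior P(urn A | data) = 0.12817, P(urn B | data) = 0.099689, P(urn C | data) = 0.054376, P(urn D | data) = 0, P(urn E | data) = 0.71776.
The predictive probability is P(purple next | data) = (5/6)(0.12817) + (6/7)(0.099689) + (9/10)(0.054376) + (1/3)(0.71776) = 0.48045.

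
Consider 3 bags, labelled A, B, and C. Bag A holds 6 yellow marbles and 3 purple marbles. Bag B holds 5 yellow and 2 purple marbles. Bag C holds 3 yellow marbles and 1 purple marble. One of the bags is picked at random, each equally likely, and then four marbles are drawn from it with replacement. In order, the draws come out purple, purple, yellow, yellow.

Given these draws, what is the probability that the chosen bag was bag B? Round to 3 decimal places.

The likelihood of the observed sequence under each hypothesis: P(data | bag A) = (3/9)(3/9)(6/9)(6/9) = 0.049383; P(data | bag B) = (2/7)(2/7)(5/7)(5/7) = 0.041649; P(data | bag C) = (1/4)(1/4)(3/4)(3/4) = 0.035156.
Weighting by the prior gives 1/3 · 0.049383 = 0.016461, 1/3 · 0.041649 = 0.013883, 1/3 · 0.035156 = 0.011719; these sum to 0.042063.
Therefore the posterior P(bag B | data) = (0.013883) / (0.042063) = 0.33006.

0.330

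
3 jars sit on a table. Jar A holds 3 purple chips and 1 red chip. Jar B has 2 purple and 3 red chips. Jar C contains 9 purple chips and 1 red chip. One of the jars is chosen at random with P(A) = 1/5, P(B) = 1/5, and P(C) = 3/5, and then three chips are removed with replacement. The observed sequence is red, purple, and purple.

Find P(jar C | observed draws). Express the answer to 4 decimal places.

0.5066

Compute the likelihood of the observed sequence for each case: P(data | jar A) = (1/4)(3/4)(3/4) = 0.14062; P(data | jar B) = (3/5)(2/5)(2/5) = 0.096; P(data | jar C) = (1/10)(9/10)(9/10) = 0.081.
Weighting by the prior gives 1/5 · 0.14062 = 0.028125, 1/5 · 0.096 = 0.0192, 3/5 · 0.081 = 0.0486; summing to 0.095925.
So P(jar C | data) = (0.0486) / (0.095925) = 0.50665.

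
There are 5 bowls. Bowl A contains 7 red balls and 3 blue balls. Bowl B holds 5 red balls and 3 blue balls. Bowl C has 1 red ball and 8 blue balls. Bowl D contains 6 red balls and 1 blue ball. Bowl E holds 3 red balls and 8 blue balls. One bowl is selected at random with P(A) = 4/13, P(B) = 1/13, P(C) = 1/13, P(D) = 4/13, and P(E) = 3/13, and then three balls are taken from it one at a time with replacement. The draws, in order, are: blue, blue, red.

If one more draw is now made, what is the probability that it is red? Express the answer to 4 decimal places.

0.4504

Compute the likelihood of the observed sequence for each case: P(data | bowl A) = (3/10)(3/10)(7/10) = 0.063; P(data | bowl B) = (3/8)(3/8)(5/8) = 0.087891; P(data | bowl C) = (8/9)(8/9)(1/9) = 0.087791; P(data | bowl D) = (1/7)(1/7)(6/7) = 0.017493; P(data | bowl E) = (8/11)(8/11)(3/11) = 0.14425.
Weighting by the prior gives 4/13 · 0.063 = 0.019385, 1/13 · 0.087891 = 0.0067608, 1/13 · 0.087791 = 0.0067532, 4/13 · 0.017493 = 0.0053824, 3/13 · 0.14425 = 0.033289; summing to 0.07157.
Dividing through by the total gives posterior P(bowl A | data) = 0.27085, P(bowl B | data) = 0.094464, P(bowl C | data) = 0.094358, P(bowl D | data) = 0.075204, P(bowl E | data) = 0.46513.
So P(red next | data) = Σ P(red next | H) P(H | data) = (7/10)(0.27085) + (5/8)(0.094464) + (1/9)(0.094358) + (6/7)(0.075204) + (3/11)(0.46513) = 0.45043.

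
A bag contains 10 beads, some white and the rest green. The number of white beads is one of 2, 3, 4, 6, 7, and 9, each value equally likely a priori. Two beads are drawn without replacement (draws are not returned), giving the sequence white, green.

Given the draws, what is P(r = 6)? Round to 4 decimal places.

0.2087

For each hypothesis, P(data | H) works out to: P(data | r = 2) = (2/10)(8/9) = 8/45; P(data | r = 3) = (3/10)(7/9) = 7/30; P(data | r = 4) = (4/10)(6/9) = 4/15; P(data | r = 6) = (6/10)(4/9) = 4/15; P(data | r = 7) = (7/10)(3/9) = 7/30; P(data | r = 9) = (9/10)(1/9) = 1/10.
Weighting by the prior gives 1/6 · 8/45 = 4/135, 1/6 · 7/30 = 7/180, 1/6 · 4/15 = 2/45, 1/6 · 4/15 = 2/45, 1/6 · 7/30 = 7/180, 1/6 · 1/10 = 1/60; summing to 23/108.
By Bayes' rule, P(r = 6 | data) = (2/45) / (23/108) = 24/115.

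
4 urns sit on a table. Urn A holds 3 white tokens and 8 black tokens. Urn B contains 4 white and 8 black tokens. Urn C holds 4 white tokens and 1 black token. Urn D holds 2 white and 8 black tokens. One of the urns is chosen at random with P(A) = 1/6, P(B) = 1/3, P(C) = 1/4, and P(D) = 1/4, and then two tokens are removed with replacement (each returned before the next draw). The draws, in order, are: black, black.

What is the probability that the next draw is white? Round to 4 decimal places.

Under each hypothesis, the probability of the observed sequence is: P(data | urn A) = (8/11)(8/11) = 0.52893; P(data | urn B) = (8/12)(8/12) = 0.44444; P(data | urn C) = (1/5)(1/5) = 0.04; P(data | urn D) = (8/10)(8/10) = 0.64.
Weighting by the prior gives 1/6 · 0.52893 = 0.088154, 1/3 · 0.44444 = 0.14815, 1/4 · 0.04 = 0.01, 1/4 · 0.64 = 0.16; summing to 0.4063.
Normalising, the posterior is P(urn A | data) = 0.21697, P(urn B | data) = 0.36463, P(urn C | data) = 0.024612, P(urn D | data) = 0.3938.
So P(white next | data) = Σ P(white next | H) P(H | data) = (3/11)(0.21697) + (1/3)(0.36463) + (4/5)(0.024612) + (1/5)(0.3938) = 0.27916.

0.2792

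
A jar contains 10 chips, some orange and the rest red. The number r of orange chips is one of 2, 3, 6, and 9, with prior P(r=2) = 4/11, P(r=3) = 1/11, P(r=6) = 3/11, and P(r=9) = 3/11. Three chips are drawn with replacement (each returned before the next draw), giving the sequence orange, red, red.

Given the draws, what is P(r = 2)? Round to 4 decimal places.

0.5257

The likelihood of the observed sequence under each hypothesis: P(data | r = 2) = (2/10)(8/10)(8/10) = 0.128; P(data | r = 3) = (3/10)(7/10)(7/10) = 0.147; P(data | r = 6) = (6/10)(4/10)(4/10) = 0.096; P(data | r = 9) = (9/10)(1/10)(1/10) = 0.009.
Weighting by the prior gives 4/11 · 0.128 = 0.046545, 1/11 · 0.147 = 0.013364, 3/11 · 0.096 = 0.026182, 3/11 · 0.009 = 0.0024545; summing to 0.088545.
By Bayes' rule, P(r = 2 | data) = (0.046545) / (0.088545) = 0.52567.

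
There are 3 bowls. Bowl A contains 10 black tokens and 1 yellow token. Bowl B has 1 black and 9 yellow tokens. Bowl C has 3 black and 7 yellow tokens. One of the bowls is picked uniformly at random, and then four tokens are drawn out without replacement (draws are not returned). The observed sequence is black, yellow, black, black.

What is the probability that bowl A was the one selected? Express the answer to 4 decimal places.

0.9160

The likelihood of the observed sequence under each hypothesis: P(data | bowl A) = (10/11)(1/10)(9/9)(8/8) = 0.090909; P(data | bowl B) = (1/10)(9/9)(0/8) = 0; P(data | bowl C) = (3/10)(7/9)(2/8)(1/7) = 0.0083333.
Weighting by the prior gives 1/3 · 0.090909 = 0.030303, 1/3 · 0 = 0, 1/3 · 0.0083333 = 0.0027778; these sum to 0.033081.
Hence P(bowl A | data) = (0.030303) / (0.033081) = 0.91603.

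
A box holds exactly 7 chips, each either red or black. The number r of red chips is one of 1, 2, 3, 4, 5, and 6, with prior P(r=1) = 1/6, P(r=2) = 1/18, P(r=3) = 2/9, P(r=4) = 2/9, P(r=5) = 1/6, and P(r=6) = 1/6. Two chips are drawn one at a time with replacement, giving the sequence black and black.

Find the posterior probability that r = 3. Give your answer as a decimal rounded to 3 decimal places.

Compute the likelihood of the observed sequence for each case: P(data | r = 1) = (6/7)(6/7) = 36/49; P(data | r = 2) = (5/7)(5/7) = 25/49; P(data | r = 3) = (4/7)(4/7) = 16/49; P(data | r = 4) = (3/7)(3/7) = 9/49; P(data | r = 5) = (2/7)(2/7) = 4/49; P(data | r = 6) = (1/7)(1/7) = 1/49.
Weighting by the prior gives 1/6 · 36/49 = 6/49, 1/18 · 25/49 = 25/882, 2/9 · 16/49 = 32/441, 2/9 · 9/49 = 2/49, 1/6 · 4/49 = 2/147, 1/6 · 1/49 = 1/294; with total 124/441.
So P(r = 3 | data) = (32/441) / (124/441) = 8/31.

0.258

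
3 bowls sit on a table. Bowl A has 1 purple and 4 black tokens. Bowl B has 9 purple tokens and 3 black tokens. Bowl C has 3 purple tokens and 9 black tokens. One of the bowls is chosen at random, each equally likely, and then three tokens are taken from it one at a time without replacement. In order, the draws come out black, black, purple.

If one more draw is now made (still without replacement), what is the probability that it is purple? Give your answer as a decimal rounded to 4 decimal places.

Under each hypothesis, the probability of the observed sequence is: P(data | bowl A) = (4/5)(3/4)(1/3) = 1/5; P(data | bowl B) = (3/12)(2/11)(9/10) = 9/220; P(data | bowl C) = (9/12)(8/11)(3/10) = 9/55.
The prior-weighted likelihoods are 1/3 · 1/5 = 1/15, 1/3 · 9/220 = 3/220, 1/3 · 9/55 = 3/55; with total 89/660.
The posterior is then P(bowl A | data) = 44/89, P(bowl B | data) = 9/89, P(bowl C | data) = 36/89.
Averaging over the posterior, P(purple next | data) = (0)(44/89) + (8/9)(9/89) + (2/9)(36/89) = 16/89.

0.1798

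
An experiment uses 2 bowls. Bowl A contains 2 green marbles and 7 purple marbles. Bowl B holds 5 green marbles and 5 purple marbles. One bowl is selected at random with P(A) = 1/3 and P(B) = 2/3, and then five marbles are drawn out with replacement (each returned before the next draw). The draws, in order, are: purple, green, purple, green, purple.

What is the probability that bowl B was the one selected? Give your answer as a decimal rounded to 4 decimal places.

Under each hypothesis, the probability of the observed sequence is: P(data | bowl A) = (7/9)(2/9)(7/9)(2/9)(7/9) = 0.023235; P(data | bowl B) = (5/10)(5/10)(5/10)(5/10)(5/10) = 0.03125.
Weighting by the prior gives 1/3 · 0.023235 = 0.007745, 2/3 · 0.03125 = 0.020833; with total 0.028578.
So P(bowl B | data) = (0.020833) / (0.028578) = 0.72899.

0.7290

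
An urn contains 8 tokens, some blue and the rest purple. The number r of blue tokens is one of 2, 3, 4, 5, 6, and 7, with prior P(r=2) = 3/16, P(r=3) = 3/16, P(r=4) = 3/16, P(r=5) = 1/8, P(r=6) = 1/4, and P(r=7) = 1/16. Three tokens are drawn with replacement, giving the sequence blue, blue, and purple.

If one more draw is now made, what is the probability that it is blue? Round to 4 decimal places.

Compute the likelihood of the observed sequence for each case: P(data | r = 2) = (2/8)(2/8)(6/8) = 0.046875; P(data | r = 3) = (3/8)(3/8)(5/8) = 0.087891; P(data | r = 4) = (4/8)(4/8)(4/8) = 0.125; P(data | r = 5) = (5/8)(5/8)(3/8) = 0.14648; P(data | r = 6) = (6/8)(6/8)(2/8) = 0.14062; P(data | r = 7) = (7/8)(7/8)(1/8) = 0.095703.
Weighting by the prior gives 3/16 · 0.046875 = 0.0087891, 3/16 · 0.087891 = 0.016479, 3/16 · 0.125 = 0.023438, 1/8 · 0.14648 = 0.018311, 1/4 · 0.14062 = 0.035156, 1/16 · 0.095703 = 0.0059814; these sum to 0.10815.
The posterior is then P(r = 2 | data) = 0.081264, P(r = 3 | data) = 0.15237, P(r = 4 | data) = 0.2167, P(r = 5 | data) = 0.1693, P(r = 6 | data) = 0.32506, P(r = 7 | data) = 0.055305.
So P(blue next | data) = Σ P(blue next | H) P(H | data) = (1/4)(0.081264) + (3/8)(0.15237) + (1/2)(0.2167) + (5/8)(0.1693) + (3/4)(0.32506) + (7/8)(0.055305) = 0.5838.

0.5838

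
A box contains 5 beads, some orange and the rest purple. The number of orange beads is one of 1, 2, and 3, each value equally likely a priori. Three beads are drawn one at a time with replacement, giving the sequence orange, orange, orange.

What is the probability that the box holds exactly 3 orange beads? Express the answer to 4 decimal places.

0.7500

Compute the likelihood of the observed sequence for each case: P(data | r = 1) = (1/5)(1/5)(1/5) = 1/125; P(data | r = 2) = (2/5)(2/5)(2/5) = 8/125; P(data | r = 3) = (3/5)(3/5)(3/5) = 27/125.
Multiplying each by its prior: 1/3 · 1/125 = 1/375, 1/3 · 8/125 = 8/375, 1/3 · 27/125 = 9/125; summing to 12/125.
Hence P(r = 3 | data) = (9/125) / (12/125) = 3/4.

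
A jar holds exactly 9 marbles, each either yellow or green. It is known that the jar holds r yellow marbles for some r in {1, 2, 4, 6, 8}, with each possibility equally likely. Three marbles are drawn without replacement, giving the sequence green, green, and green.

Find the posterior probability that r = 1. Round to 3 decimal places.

Under each hypothesis, the probability of the observed sequence is: P(data | r = 1) = (8/9)(7/8)(6/7) = 2/3; P(data | r = 2) = (7/9)(6/8)(5/7) = 5/12; P(data | r = 4) = (5/9)(4/8)(3/7) = 5/42; P(data | r = 6) = (3/9)(2/8)(1/7) = 1/84; P(data | r = 8) = (1/9)(0/8) = 0.
The prior-weighted likelihoods are 1/5 · 2/3 = 2/15, 1/5 · 5/12 = 1/12, 1/5 · 5/42 = 1/42, 1/5 · 1/84 = 1/420, 1/5 · 0 = 0; these sum to 17/70.
So P(r = 1 | data) = (2/15) / (17/70) = 28/51.

0.549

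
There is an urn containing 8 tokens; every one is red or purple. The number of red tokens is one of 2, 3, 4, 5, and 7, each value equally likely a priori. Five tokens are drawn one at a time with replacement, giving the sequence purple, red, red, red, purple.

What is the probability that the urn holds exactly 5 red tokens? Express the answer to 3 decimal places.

For each hypothesis, P(data | H) works out to: P(data | r = 2) = (6/8)(2/8)(2/8)(2/8)(6/8) = 0.0087891; P(data | r = 3) = (5/8)(3/8)(3/8)(3/8)(5/8) = 0.020599; P(data | r = 4) = (4/8)(4/8)(4/8)(4/8)(4/8) = 0.03125; P(data | r = 5) = (3/8)(5/8)(5/8)(5/8)(3/8) = 0.034332; P(data | r = 7) = (1/8)(7/8)(7/8)(7/8)(1/8) = 0.010468.
Weighting by the prior gives 1/5 · 0.0087891 = 0.0017578, 1/5 · 0.020599 = 0.0041199, 1/5 · 0.03125 = 0.00625, 1/5 · 0.034332 = 0.0068665, 1/5 · 0.010468 = 0.0020935; with total 0.021088.
Therefore the posterior P(r = 5 | data) = (0.0068665) / (0.021088) = 0.32562.

0.326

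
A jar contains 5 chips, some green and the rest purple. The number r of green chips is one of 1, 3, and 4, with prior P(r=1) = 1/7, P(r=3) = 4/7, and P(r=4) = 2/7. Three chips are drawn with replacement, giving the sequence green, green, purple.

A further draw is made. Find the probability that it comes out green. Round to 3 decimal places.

0.644

Under each hypothesis, the probability of the observed sequence is: P(data | r = 1) = (1/5)(1/5)(4/5) = 4/125; P(data | r = 3) = (3/5)(3/5)(2/5) = 18/125; P(data | r = 4) = (4/5)(4/5)(1/5) = 16/125.
Weighting by the prior gives 1/7 · 4/125 = 4/875, 4/7 · 18/125 = 72/875, 2/7 · 16/125 = 32/875; these sum to 108/875.
Dividing through by the total gives posterior P(r = 1 | data) = 1/27, P(r = 3 | data) = 2/3, P(r = 4 | data) = 8/27.
So P(green next | data) = Σ P(green next | H) P(H | data) = (1/5)(1/27) + (3/5)(2/3) + (4/5)(8/27) = 29/45.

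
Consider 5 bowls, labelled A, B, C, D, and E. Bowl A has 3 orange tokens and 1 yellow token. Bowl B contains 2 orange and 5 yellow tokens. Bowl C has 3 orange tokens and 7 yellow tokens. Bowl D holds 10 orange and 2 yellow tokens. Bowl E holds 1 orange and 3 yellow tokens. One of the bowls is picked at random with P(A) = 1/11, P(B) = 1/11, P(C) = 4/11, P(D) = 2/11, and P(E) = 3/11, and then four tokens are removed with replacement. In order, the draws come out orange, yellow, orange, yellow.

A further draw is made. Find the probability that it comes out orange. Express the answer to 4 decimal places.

0.3768

The likelihood of the observed sequence under each hypothesis: P(data | bowl A) = (3/4)(1/4)(3/4)(1/4) = 0.035156; P(data | bowl B) = (2/7)(5/7)(2/7)(5/7) = 0.041649; P(data | bowl C) = (3/10)(7/10)(3/10)(7/10) = 0.0441; P(data | bowl D) = (10/12)(2/12)(10/12)(2/12) = 0.01929; P(data | bowl E) = (1/4)(3/4)(1/4)(3/4) = 0.035156.
Multiplying each by its prior: 1/11 · 0.035156 = 0.003196, 1/11 · 0.041649 = 0.0037863, 4/11 · 0.0441 = 0.016036, 2/11 · 0.01929 = 0.0035073, 3/11 · 0.035156 = 0.0095881; with total 0.036114.
Normalising, the posterior is P(bowl A | data) = 0.088498, P(bowl B | data) = 0.10484, P(bowl C | data) = 0.44405, P(bowl D | data) = 0.097117, P(bowl E | data) = 0.26549.
Averaging over the posterior, P(orange next | data) = (3/4)(0.088498) + (2/7)(0.10484) + (3/10)(0.44405) + (5/6)(0.097117) + (1/4)(0.26549) = 0.37685.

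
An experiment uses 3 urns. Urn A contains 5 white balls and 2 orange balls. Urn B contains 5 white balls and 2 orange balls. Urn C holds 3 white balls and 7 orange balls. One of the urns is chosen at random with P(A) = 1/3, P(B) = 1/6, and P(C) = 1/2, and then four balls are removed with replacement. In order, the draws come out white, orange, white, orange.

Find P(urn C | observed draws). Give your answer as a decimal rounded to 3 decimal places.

0.514

The likelihood of the observed sequence under each hypothesis: P(data | urn A) = (5/7)(2/7)(5/7)(2/7) = 0.041649; P(data | urn B) = (5/7)(2/7)(5/7)(2/7) = 0.041649; P(data | urn C) = (3/10)(7/10)(3/10)(7/10) = 0.0441.
The prior-weighted likelihoods are 1/3 · 0.041649 = 0.013883, 1/6 · 0.041649 = 0.0069416, 1/2 · 0.0441 = 0.02205; summing to 0.042875.
Hence P(urn C | data) = (0.02205) / (0.042875) = 0.51429.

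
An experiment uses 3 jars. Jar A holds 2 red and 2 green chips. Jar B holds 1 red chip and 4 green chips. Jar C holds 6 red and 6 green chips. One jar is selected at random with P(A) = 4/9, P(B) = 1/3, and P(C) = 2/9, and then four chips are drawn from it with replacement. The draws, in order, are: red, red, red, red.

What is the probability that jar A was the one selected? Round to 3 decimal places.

Compute the likelihood of the observed sequence for each case: P(data | jar A) = (2/4)(2/4)(2/4)(2/4) = 0.0625; P(data | jar B) = (1/5)(1/5)(1/5)(1/5) = 0.0016; P(data | jar C) = (6/12)(6/12)(6/12)(6/12) = 0.0625.
The prior-weighted likelihoods are 4/9 · 0.0625 = 0.027778, 1/3 · 0.0016 = 0.00053333, 2/9 · 0.0625 = 0.013889; with total 0.0422.
So P(jar A | data) = (0.027778) / (0.0422) = 0.65824.

0.658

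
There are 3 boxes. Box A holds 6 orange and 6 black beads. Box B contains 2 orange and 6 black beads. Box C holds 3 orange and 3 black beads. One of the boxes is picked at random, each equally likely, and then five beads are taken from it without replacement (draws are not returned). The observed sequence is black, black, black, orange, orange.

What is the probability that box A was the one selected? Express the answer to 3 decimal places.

Under each hypothesis, the probability of the observed sequence is: P(data | box A) = (6/12)(5/11)(4/10)(6/9)(5/8) = 0.037879; P(data | box B) = (6/8)(5/7)(4/6)(2/5)(1/4) = 0.035714; P(data | box C) = (3/6)(2/5)(1/4)(3/3)(2/2) = 0.05.
Multiplying each by its prior: 1/3 · 0.037879 = 0.012626, 1/3 · 0.035714 = 0.011905, 1/3 · 0.05 = 0.016667; these sum to 0.041198.
By Bayes' rule, P(box A | data) = (0.012626) / (0.041198) = 0.30648.

0.306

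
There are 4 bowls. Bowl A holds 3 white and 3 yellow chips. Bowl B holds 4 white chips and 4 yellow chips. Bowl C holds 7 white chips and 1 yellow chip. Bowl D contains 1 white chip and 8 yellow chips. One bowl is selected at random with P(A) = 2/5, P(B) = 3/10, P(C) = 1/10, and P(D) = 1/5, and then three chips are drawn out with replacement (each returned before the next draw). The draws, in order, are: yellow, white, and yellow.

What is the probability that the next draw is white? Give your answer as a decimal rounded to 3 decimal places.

Under each hypothesis, the probability of the observed sequence is: P(data | bowl A) = (3/6)(3/6)(3/6) = 0.125; P(data | bowl B) = (4/8)(4/8)(4/8) = 0.125; P(data | bowl C) = (1/8)(7/8)(1/8) = 0.013672; P(data | bowl D) = (8/9)(1/9)(8/9) = 0.087791.
Weighting by the prior gives 2/5 · 0.125 = 0.05, 3/10 · 0.125 = 0.0375, 1/10 · 0.013672 = 0.0013672, 1/5 · 0.087791 = 0.017558; summing to 0.10643.
Normalising, the posterior is P(bowl A | data) = 0.46981, P(bowl B | data) = 0.35236, P(bowl C | data) = 0.012846, P(bowl D | data) = 0.16498.
So P(white next | data) = Σ P(white next | H) P(H | data) = (1/2)(0.46981) + (1/2)(0.35236) + (7/8)(0.012846) + (1/9)(0.16498) = 0.44066.

0.441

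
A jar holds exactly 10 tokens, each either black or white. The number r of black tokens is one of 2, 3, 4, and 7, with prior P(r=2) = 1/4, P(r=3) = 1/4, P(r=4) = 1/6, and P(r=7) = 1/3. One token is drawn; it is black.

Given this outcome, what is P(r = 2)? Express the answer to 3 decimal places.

For each hypothesis, P(data | H) works out to: P(data | r = 2) = (2/10) = 1/5; P(data | r = 3) = (3/10) = 3/10; P(data | r = 4) = (4/10) = 2/5; P(data | r = 7) = (7/10) = 7/10.
The prior-weighted likelihoods are 1/4 · 1/5 = 1/20, 1/4 · 3/10 = 3/40, 1/6 · 2/5 = 1/15, 1/3 · 7/10 = 7/30; with total 17/40.
Therefore the posterior P(r = 2 | data) = (1/20) / (17/40) = 2/17.

0.118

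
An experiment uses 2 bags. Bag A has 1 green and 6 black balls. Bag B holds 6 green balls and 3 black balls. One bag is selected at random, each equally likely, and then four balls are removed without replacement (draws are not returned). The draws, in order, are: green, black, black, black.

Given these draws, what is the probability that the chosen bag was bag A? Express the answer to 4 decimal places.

0.9231

Compute the likelihood of the observed sequence for each case: P(data | bag A) = (1/7)(6/6)(5/5)(4/4) = 1/7; P(data | bag B) = (6/9)(3/8)(2/7)(1/6) = 1/84.
The prior-weighted likelihoods are 1/2 · 1/7 = 1/14, 1/2 · 1/84 = 1/168; these sum to 13/168.
So P(bag A | data) = (1/14) / (13/168) = 12/13.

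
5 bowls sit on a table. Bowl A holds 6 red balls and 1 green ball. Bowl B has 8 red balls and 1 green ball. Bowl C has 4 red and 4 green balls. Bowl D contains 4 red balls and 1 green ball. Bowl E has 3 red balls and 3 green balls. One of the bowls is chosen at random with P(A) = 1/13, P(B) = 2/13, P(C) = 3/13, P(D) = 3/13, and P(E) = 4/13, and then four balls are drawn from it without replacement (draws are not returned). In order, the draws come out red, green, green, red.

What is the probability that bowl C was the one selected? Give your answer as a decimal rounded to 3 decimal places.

Compute the likelihood of the observed sequence for each case: P(data | bowl A) = (6/7)(1/6)(0/5) = 0; P(data | bowl B) = (8/9)(1/8)(0/7) = 0; P(data | bowl C) = (4/8)(4/7)(3/6)(3/5) = 3/35; P(data | bowl D) = (4/5)(1/4)(0/3) = 0; P(data | bowl E) = (3/6)(3/5)(2/4)(2/3) = 1/10.
Multiplying each by its prior: 1/13 · 0 = 0, 2/13 · 0 = 0, 3/13 · 3/35 = 9/455, 3/13 · 0 = 0, 4/13 · 1/10 = 2/65; summing to 23/455.
Hence P(bowl C | data) = (9/455) / (23/455) = 9/23.

0.391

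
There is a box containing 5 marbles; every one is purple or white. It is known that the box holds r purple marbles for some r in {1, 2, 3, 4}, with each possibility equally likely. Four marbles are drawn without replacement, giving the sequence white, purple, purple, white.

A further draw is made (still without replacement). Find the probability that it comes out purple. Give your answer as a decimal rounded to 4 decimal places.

Under each hypothesis, the probability of the observed sequence is: P(data | r = 1) = (4/5)(1/4)(0/3) = 0; P(data | r = 2) = (3/5)(2/4)(1/3)(2/2) = 1/10; P(data | r = 3) = (2/5)(3/4)(2/3)(1/2) = 1/10; P(data | r = 4) = (1/5)(4/4)(3/3)(0/2) = 0.
Multiplying each by its prior: 1/4 · 0 = 0, 1/4 · 1/10 = 1/40, 1/4 · 1/10 = 1/40, 1/4 · 0 = 0; with total 1/20.
The posterior is then P(r = 1 | data) = 0, P(r = 2 | data) = 1/2, P(r = 3 | data) = 1/2, P(r = 4 | data) = 0.
Averaging over the posterior, P(purple next | data) = (0)(1/2) + (1)(1/2) = 1/2.

0.5000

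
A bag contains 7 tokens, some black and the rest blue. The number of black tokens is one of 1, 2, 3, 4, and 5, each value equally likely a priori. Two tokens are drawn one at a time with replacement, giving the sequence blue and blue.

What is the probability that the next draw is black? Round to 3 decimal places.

0.302

For each hypothesis, P(data | H) works out to: P(data | r = 1) = (6/7)(6/7) = 36/49; P(data | r = 2) = (5/7)(5/7) = 25/49; P(data | r = 3) = (4/7)(4/7) = 16/49; P(data | r = 4) = (3/7)(3/7) = 9/49; P(data | r = 5) = (2/7)(2/7) = 4/49.
Multiplying each by its prior: 1/5 · 36/49 = 36/245, 1/5 · 25/49 = 5/49, 1/5 · 16/49 = 16/245, 1/5 · 9/49 = 9/245, 1/5 · 4/49 = 4/245; with total 18/49.
The posterior is then P(r = 1 | data) = 2/5, P(r = 2 | data) = 5/18, P(r = 3 | data) = 8/45, P(r = 4 | data) = 1/10, P(r = 5 | data) = 2/45.
Averaging over the posterior, P(black next | data) = (1/7)(2/5) + (2/7)(5/18) + (3/7)(8/45) + (4/7)(1/10) + (5/7)(2/45) = 19/63.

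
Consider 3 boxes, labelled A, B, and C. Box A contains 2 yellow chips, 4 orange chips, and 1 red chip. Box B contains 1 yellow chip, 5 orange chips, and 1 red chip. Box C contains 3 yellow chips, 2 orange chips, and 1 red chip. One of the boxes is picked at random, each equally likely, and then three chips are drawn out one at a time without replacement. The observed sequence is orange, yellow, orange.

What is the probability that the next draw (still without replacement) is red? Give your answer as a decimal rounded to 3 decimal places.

Compute the likelihood of the observed sequence for each case: P(data | box A) = (4/7)(2/6)(3/5) = 0.11429; P(data | box B) = (5/7)(1/6)(4/5) = 0.095238; P(data | box C) = (2/6)(3/5)(1/4) = 0.05.
Weighting by the prior gives 1/3 · 0.11429 = 0.038095, 1/3 · 0.095238 = 0.031746, 1/3 · 0.05 = 0.016667; with total 0.086508.
The posterior is then P(box A | data) = 0.44037, P(box B | data) = 0.36697, P(box C | data) = 0.19266.
The predictive probability is P(red next | data) = (1/4)(0.44037) + (1/4)(0.36697) + (1/3)(0.19266) = 0.26606.

0.266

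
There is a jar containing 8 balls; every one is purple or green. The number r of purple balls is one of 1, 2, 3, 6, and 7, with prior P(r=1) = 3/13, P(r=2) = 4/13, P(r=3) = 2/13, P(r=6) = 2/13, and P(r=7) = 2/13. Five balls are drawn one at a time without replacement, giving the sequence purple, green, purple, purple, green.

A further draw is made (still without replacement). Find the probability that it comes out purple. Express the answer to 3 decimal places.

Under each hypothesis, the probability of the observed sequence is: P(data | r = 1) = (1/8)(7/7)(0/6) = 0; P(data | r = 2) = (2/8)(6/7)(1/6)(0/5) = 0; P(data | r = 3) = (3/8)(5/7)(2/6)(1/5)(4/4) = 1/56; P(data | r = 6) = (6/8)(2/7)(5/6)(4/5)(1/4) = 1/28; P(data | r = 7) = (7/8)(1/7)(6/6)(5/5)(0/4) = 0.
The prior-weighted likelihoods are 3/13 · 0 = 0, 4/13 · 0 = 0, 2/13 · 1/56 = 1/364, 2/13 · 1/28 = 1/182, 2/13 · 0 = 0; with total 3/364.
Dividing through by the total gives posterior P(r = 1 | data) = 0, P(r = 2 | data) = 0, P(r = 3 | data) = 1/3, P(r = 6 | data) = 2/3, P(r = 7 | data) = 0.
So P(purple next | data) = Σ P(purple next | H) P(H | data) = (0)(1/3) + (1)(2/3) = 2/3.

0.667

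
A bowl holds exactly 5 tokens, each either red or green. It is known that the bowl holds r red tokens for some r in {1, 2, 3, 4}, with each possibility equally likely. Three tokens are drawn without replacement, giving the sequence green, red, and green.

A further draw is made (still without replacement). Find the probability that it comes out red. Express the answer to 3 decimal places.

0.400

Under each hypothesis, the probability of the observed sequence is: P(data | r = 1) = (4/5)(1/4)(3/3) = 1/5; P(data | r = 2) = (3/5)(2/4)(2/3) = 1/5; P(data | r = 3) = (2/5)(3/4)(1/3) = 1/10; P(data | r = 4) = (1/5)(4/4)(0/3) = 0.
Multiplying each by its prior: 1/4 · 1/5 = 1/20, 1/4 · 1/5 = 1/20, 1/4 · 1/10 = 1/40, 1/4 · 0 = 0; summing to 1/8.
Normalising, the posterior is P(r = 1 | data) = 2/5, P(r = 2 | data) = 2/5, P(r = 3 | data) = 1/5, P(r = 4 | data) = 0.
The predictive probability is P(red next | data) = (0)(2/5) + (1/2)(2/5) + (1)(1/5) = 2/5.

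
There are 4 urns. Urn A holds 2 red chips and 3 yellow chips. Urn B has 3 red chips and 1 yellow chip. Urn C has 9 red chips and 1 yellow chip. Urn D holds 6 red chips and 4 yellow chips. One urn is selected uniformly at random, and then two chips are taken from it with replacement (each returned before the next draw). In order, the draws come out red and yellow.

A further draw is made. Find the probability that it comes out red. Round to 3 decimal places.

0.609

The likelihood of the observed sequence under each hypothesis: P(data | urn A) = (2/5)(3/5) = 0.24; P(data | urn B) = (3/4)(1/4) = 0.1875; P(data | urn C) = (9/10)(1/10) = 0.09; P(data | urn D) = (6/10)(4/10) = 0.24.
Multiplying each by its prior: 1/4 · 0.24 = 0.06, 1/4 · 0.1875 = 0.046875, 1/4 · 0.09 = 0.0225, 1/4 · 0.24 = 0.06; with total 0.18937.
The posterior is then P(urn A | data) = 0.31683, P(urn B | data) = 0.24752, P(urn C | data) = 0.11881, P(urn D | data) = 0.31683.
The predictive probability is P(red next | data) = (2/5)(0.31683) + (3/4)(0.24752) + (9/10)(0.11881) + (3/5)(0.31683) = 0.60941.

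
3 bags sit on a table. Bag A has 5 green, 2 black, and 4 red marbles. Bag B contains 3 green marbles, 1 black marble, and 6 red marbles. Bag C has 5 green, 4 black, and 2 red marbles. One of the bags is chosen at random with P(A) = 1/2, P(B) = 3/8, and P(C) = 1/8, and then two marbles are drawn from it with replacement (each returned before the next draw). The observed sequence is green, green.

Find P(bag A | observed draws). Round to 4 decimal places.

For each hypothesis, P(data | H) works out to: P(data | bag A) = (5/11)(5/11) = 0.20661; P(data | bag B) = (3/10)(3/10) = 0.09; P(data | bag C) = (5/11)(5/11) = 0.20661.
Multiplying each by its prior: 1/2 · 0.20661 = 0.10331, 3/8 · 0.09 = 0.03375, 1/8 · 0.20661 = 0.025826; these sum to 0.16288.
Hence P(bag A | data) = (0.10331) / (0.16288) = 0.63424.

0.6342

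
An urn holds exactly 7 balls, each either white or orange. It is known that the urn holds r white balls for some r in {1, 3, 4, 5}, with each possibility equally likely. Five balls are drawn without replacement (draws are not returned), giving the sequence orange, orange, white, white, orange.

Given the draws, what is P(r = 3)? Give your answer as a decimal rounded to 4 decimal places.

Compute the likelihood of the observed sequence for each case: P(data | r = 1) = (6/7)(5/6)(1/5)(0/4) = 0; P(data | r = 3) = (4/7)(3/6)(3/5)(2/4)(2/3) = 2/35; P(data | r = 4) = (3/7)(2/6)(4/5)(3/4)(1/3) = 1/35; P(data | r = 5) = (2/7)(1/6)(5/5)(4/4)(0/3) = 0.
Weighting by the prior gives 1/4 · 0 = 0, 1/4 · 2/35 = 1/70, 1/4 · 1/35 = 1/140, 1/4 · 0 = 0; summing to 3/140.
Therefore the posterior P(r = 3 | data) = (1/70) / (3/140) = 2/3.

0.6667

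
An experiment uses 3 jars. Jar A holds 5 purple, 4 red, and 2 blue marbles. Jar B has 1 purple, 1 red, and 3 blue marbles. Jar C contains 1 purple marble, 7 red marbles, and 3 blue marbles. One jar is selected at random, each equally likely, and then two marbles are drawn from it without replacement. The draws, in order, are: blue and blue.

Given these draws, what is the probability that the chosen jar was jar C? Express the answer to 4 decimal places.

Compute the likelihood of the observed sequence for each case: P(data | jar A) = (2/11)(1/10) = 1/55; P(data | jar B) = (3/5)(2/4) = 3/10; P(data | jar C) = (3/11)(2/10) = 3/55.
The prior-weighted likelihoods are 1/3 · 1/55 = 1/165, 1/3 · 3/10 = 1/10, 1/3 · 3/55 = 1/55; these sum to 41/330.
Therefore the posterior P(jar C | data) = (1/55) / (41/330) = 6/41.

0.1463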